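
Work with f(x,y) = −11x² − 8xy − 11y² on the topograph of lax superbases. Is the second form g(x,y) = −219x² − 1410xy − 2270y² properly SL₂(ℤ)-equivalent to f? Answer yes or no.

D₁ = -420, D₂ = -420
f is negative-definite; reduce −f:
−f: reduced (well bottom): (11,8,11) with a≤c, −a<b≤a
flip sign back: reduced form of f is (-11,-8,-11)
g is negative-definite; reduce −g:
−g: translate: b→96 (≡1410 mod 438), so (219,1410,2270)→(219,96,11)
−g: flip: (219,96,11)→(11,-96,219)
−g: translate: b→-8 (≡-96 mod 22), so (11,-96,219)→(11,-8,11)
−g: flip: (11,-8,11)→(11,8,11)
−g: reduced (well bottom): (11,8,11) with a≤c, −a<b≤a
flip sign back: reduced form of g is (-11,-8,-11)
reduced forms (-11, -8, -11) vs (-11, -8, -11) ⇒ equivalent

yes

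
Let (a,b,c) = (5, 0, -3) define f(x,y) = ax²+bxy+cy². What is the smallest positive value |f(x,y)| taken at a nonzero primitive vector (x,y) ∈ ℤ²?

descent: ρ → (-3,6,2)  [lands on river]
river: ρ → (2,6,-3)
closes: descent 1, river 2
min |a| on river = 2

2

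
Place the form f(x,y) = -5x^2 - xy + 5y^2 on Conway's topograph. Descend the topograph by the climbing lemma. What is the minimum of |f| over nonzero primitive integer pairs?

descent: ρ → (5,1,-5)  [lands on river]
river: ρ → (-5,9,1)
river: ρ → (1,9,-5)
river: ρ → (-5,1,5)
river: ρ → (5,9,-1)
river: ρ → (-1,9,5)
closes: descent 1, river 6
min |a| on river = 1

1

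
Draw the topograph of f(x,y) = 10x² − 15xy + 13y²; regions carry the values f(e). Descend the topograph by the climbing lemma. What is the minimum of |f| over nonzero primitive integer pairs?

translate: b→5 (≡-15 mod 20), so (10,-15,13)→(10,5,8)
flip: (10,5,8)→(8,-5,10)
reduced (well bottom): (8,-5,10) with a≤c, −a<b≤a
well minimum = a = 8

8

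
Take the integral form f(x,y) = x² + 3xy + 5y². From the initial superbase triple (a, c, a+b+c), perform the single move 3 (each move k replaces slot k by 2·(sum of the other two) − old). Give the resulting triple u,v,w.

start (1,5,9) = (f(1,0),f(0,1),f(1,1))
replace slot 3: 2·(1+5) − 9 = 3 → (1,5,3)

1,5,3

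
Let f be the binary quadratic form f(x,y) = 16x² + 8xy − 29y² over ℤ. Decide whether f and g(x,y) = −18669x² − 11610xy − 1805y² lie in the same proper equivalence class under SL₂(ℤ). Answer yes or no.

D₁ = 1920, D₂ = 1920
river cycle of f (length 8): (16, 40, -5), (-5, 40, 16), (16, 24, -21), (-21, 18, 19), (19, 20, -20), (-20, 20, 19), (19, 18, -21), (-21, 24, 16)
river cycle of g (length 8): (-5, 40, 16), (16, 24, -21), (-21, 18, 19), (19, 20, -20), (-20, 20, 19), (19, 18, -21), (-21, 24, 16), (16, 40, -5)
cycles coincide ⇒ equivalent

yes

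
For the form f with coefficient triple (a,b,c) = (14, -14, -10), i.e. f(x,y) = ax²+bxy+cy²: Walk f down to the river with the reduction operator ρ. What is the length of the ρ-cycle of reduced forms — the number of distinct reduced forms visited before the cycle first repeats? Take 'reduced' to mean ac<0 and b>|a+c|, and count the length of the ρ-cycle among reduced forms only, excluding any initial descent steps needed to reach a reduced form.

D = 756, ⌊√D⌋ = 27
descent: ρ → (-10,14,14)  [lands on river]
river: ρ → (14,14,-10)
river: ρ → (-10,26,2)
river: ρ → (2,26,-10)
ρ-cycle length = 4 (tail of 1 descent step not counted)

4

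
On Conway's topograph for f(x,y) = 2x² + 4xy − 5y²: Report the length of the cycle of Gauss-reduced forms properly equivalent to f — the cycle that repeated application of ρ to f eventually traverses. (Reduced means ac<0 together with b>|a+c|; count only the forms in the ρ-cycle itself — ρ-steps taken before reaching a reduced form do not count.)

D = 56, ⌊√D⌋ = 7
river: ρ → (-5,6,1)
river: ρ → (1,6,-5)
river: ρ → (-5,4,2)
river: ρ → (2,4,-5)
ρ-cycle length = 4 (tail of 0 descent steps not counted)

4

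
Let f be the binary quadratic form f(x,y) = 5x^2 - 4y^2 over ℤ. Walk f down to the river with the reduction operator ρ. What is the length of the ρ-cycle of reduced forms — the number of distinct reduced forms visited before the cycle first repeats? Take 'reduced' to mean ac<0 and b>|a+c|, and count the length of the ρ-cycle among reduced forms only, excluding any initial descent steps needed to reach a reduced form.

D = 80, ⌊√D⌋ = 8
descent: ρ → (-4,8,1)  [lands on river]
river: ρ → (1,8,-4)
ρ-cycle length = 2 (tail of 1 descent step not counted)

2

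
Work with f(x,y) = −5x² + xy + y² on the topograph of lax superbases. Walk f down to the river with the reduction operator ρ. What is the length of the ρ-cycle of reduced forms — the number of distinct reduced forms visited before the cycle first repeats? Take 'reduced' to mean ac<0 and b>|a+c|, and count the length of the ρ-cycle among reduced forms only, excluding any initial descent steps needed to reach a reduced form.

D = 21, ⌊√D⌋ = 4
descent: ρ → (1,3,-3)  [lands on river]
river: ρ → (-3,3,1)
ρ-cycle length = 2 (tail of 1 descent step not counted)

2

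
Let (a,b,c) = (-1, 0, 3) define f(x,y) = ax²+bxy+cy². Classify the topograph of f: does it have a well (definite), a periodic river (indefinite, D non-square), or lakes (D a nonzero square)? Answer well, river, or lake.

D = b²−4ac = 0² − 4·(-1)·3 = 12
D > 0 non-square ⇒ indefinite ⇒ periodic river

river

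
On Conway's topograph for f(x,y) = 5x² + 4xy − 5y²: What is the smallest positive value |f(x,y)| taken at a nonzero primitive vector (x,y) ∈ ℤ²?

river: ρ → (-5,6,4)
river: ρ → (4,10,-1)
river: ρ → (-1,10,4)
river: ρ → (4,6,-5)
river: ρ → (-5,4,5)
river: ρ → (5,6,-4)
river: ρ → (-4,10,1)
river: ρ → (1,10,-4)
river: ρ → (-4,6,5)
river: ρ → (5,4,-5)
closes: descent 0, river 10
min |a| on river = 1

1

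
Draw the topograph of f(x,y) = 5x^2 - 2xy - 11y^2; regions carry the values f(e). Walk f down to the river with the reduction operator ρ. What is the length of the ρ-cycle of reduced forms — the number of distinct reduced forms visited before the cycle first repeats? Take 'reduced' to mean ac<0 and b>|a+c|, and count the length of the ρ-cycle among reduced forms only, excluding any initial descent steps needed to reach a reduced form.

D = 224, ⌊√D⌋ = 14
descent: ρ → (-11,2,5)
descent: ρ → (5,8,-8)  [lands on river]
river: ρ → (-8,8,5)
river: ρ → (5,12,-4)
river: ρ → (-4,12,5)
ρ-cycle length = 4 (tail of 2 descent steps not counted)

4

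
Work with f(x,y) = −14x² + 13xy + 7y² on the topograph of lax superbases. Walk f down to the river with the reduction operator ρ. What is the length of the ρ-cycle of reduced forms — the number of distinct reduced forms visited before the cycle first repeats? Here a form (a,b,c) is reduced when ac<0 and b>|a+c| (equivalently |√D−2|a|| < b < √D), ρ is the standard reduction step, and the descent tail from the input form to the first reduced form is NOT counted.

D = 561, ⌊√D⌋ = 23
river: ρ → (7,15,-12)
river: ρ → (-12,9,10)
river: ρ → (10,11,-11)
river: ρ → (-11,11,10)
river: ρ → (10,9,-12)
river: ρ → (-12,15,7)
river: ρ → (7,13,-14)
river: ρ → (-14,15,6)
river: ρ → (6,21,-5)
river: ρ → (-5,19,10)
river: ρ → (10,21,-3)
river: ρ → (-3,21,10)
river: ρ → (10,19,-5)
river: ρ → (-5,21,6)
river: ρ → (6,15,-14)
river: ρ → (-14,13,7)
ρ-cycle length = 16 (tail of 0 descent steps not counted)

16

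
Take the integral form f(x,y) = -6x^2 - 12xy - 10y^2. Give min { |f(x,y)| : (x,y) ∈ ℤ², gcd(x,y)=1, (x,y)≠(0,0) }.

translate: b→0 (≡12 mod 12), so (6,12,10)→(6,0,4)
flip: (6,0,4)→(4,0,6)
reduced (well bottom): (4,0,6) with a≤c, −a<b≤a
well minimum |f| = |-4| = 4 (negative-definite)

4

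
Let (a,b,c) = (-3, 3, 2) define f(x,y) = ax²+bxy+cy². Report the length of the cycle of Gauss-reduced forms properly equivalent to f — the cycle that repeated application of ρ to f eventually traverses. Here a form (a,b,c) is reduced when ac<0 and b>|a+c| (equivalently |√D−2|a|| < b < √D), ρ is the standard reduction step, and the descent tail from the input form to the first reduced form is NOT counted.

D = 33, ⌊√D⌋ = 5
river: ρ → (2,5,-1)
river: ρ → (-1,5,2)
river: ρ → (2,3,-3)
river: ρ → (-3,3,2)
ρ-cycle length = 4 (tail of 0 descent steps not counted)

4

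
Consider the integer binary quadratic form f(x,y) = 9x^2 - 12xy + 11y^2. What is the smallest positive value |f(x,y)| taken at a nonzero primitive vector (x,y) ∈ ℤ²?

translate: b→6 (≡-12 mod 18), so (9,-12,11)→(9,6,8)
flip: (9,6,8)→(8,-6,9)
reduced (well bottom): (8,-6,9) with a≤c, −a<b≤a
well minimum = a = 8

8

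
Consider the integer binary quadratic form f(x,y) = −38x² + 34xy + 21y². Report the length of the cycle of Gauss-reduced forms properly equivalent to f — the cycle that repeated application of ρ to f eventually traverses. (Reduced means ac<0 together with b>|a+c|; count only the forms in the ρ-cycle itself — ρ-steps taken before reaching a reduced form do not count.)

D = 4348, ⌊√D⌋ = 65
river: ρ → (21,50,-22)
river: ρ → (-22,38,33)
river: ρ → (33,28,-27)
river: ρ → (-27,26,34)
river: ρ → (34,42,-19)
river: ρ → (-19,34,42)
river: ρ → (42,50,-11)
river: ρ → (-11,60,17)
river: ρ → (17,42,-38)
river: ρ → (-38,34,21)
ρ-cycle length = 10 (tail of 0 descent steps not counted)

10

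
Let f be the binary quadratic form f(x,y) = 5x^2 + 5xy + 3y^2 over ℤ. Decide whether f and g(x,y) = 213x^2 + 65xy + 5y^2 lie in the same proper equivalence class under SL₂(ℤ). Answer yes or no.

D₁ = -35, D₂ = -35
f: flip: (5,5,3)→(3,-5,5)
f: translate: b→1 (≡-5 mod 6), so (3,-5,5)→(3,1,3)
f: reduced (well bottom): (3,1,3) with a≤c, −a<b≤a
g: flip: (213,65,5)→(5,-65,213)
g: translate: b→5 (≡-65 mod 10), so (5,-65,213)→(5,5,3)
g: flip: (5,5,3)→(3,-5,5)
g: translate: b→1 (≡-5 mod 6), so (3,-5,5)→(3,1,3)
g: reduced (well bottom): (3,1,3) with a≤c, −a<b≤a
reduced forms (3, 1, 3) vs (3, 1, 3) ⇒ equivalent

yes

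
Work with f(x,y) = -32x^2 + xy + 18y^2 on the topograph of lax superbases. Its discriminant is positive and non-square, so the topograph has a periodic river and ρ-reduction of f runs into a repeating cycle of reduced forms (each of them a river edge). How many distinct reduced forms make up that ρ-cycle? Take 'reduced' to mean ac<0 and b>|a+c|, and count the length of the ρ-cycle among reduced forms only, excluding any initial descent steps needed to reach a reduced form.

D = 2305, ⌊√D⌋ = 48
descent: ρ → (18,35,-15)  [lands on river]
river: ρ → (-15,25,28)
river: ρ → (28,31,-12)
river: ρ → (-12,41,13)
river: ρ → (13,37,-18)
river: ρ → (-18,35,15)
river: ρ → (15,25,-28)
river: ρ → (-28,31,12)
river: ρ → (12,41,-13)
river: ρ → (-13,37,18)
ρ-cycle length = 10 (tail of 1 descent step not counted)

10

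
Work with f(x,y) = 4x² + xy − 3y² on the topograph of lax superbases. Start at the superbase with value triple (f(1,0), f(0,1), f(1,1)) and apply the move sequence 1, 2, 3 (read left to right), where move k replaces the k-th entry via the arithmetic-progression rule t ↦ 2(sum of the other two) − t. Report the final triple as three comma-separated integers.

start (4,-3,2) = (f(1,0),f(0,1),f(1,1))
replace slot 1: 2·((-3)+2) − 4 = -6 → (-6,-3,2)
replace slot 2: 2·((-6)+2) − (-3) = -5 → (-6,-5,2)
replace slot 3: 2·((-6)+(-5)) − 2 = -24 → (-6,-5,-24)

-6,-5,-24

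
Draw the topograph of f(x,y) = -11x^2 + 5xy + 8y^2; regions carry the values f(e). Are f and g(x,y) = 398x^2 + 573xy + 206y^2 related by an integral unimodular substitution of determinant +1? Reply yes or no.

D₁ = 377, D₂ = 377
river cycle of f (length 6): (8, 11, -8), (-8, 5, 11), (11, 17, -2), (-2, 19, 2), (2, 17, -11), (-11, 5, 8)
river cycle of g (length 6): (2, 17, -11), (-11, 5, 8), (8, 11, -8), (-8, 5, 11), (11, 17, -2), (-2, 19, 2)
cycles coincide ⇒ equivalent

yes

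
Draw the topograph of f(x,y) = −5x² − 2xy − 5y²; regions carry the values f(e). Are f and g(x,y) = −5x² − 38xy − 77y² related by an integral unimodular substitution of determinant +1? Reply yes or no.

D₁ = -96, D₂ = -96
f is negative-definite; reduce −f:
−f: reduced (well bottom): (5,2,5) with a≤c, −a<b≤a
flip sign back: reduced form of f is (-5,-2,-5)
g is negative-definite; reduce −g:
−g: translate: b→-2 (≡38 mod 10), so (5,38,77)→(5,-2,5)
−g: flip: (5,-2,5)→(5,2,5)
−g: reduced (well bottom): (5,2,5) with a≤c, −a<b≤a
flip sign back: reduced form of g is (-5,-2,-5)
reduced forms (-5, -2, -5) vs (-5, -2, -5) ⇒ equivalent

yes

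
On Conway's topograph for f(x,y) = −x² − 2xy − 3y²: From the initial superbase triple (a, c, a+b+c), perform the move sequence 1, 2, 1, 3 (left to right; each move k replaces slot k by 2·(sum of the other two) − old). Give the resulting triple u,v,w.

start (-1,-3,-6) = (f(1,0),f(0,1),f(1,1))
replace slot 1: 2·((-3)+(-6)) − (-1) = -17 → (-17,-3,-6)
replace slot 2: 2·((-17)+(-6)) − (-3) = -43 → (-17,-43,-6)
replace slot 1: 2·((-43)+(-6)) − (-17) = -81 → (-81,-43,-6)
replace slot 3: 2·((-81)+(-43)) − (-6) = -242 → (-81,-43,-242)

-81,-43,-242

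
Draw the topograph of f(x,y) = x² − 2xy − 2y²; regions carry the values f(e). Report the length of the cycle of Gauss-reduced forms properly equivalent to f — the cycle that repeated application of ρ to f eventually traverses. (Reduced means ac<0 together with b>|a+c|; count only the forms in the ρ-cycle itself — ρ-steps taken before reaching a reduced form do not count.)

D = 12, ⌊√D⌋ = 3
descent: ρ → (-2,2,1)  [lands on river]
river: ρ → (1,2,-2)
ρ-cycle length = 2 (tail of 1 descent step not counted)

2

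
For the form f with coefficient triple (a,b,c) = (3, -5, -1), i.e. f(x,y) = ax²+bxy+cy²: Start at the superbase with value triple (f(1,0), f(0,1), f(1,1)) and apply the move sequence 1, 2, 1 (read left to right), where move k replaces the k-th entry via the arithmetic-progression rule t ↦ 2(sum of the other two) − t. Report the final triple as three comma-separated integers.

start (3,-1,-3) = (f(1,0),f(0,1),f(1,1))
replace slot 1: 2·((-1)+(-3)) − 3 = -11 → (-11,-1,-3)
replace slot 2: 2·((-11)+(-3)) − (-1) = -27 → (-11,-27,-3)
replace slot 1: 2·((-27)+(-3)) − (-11) = -49 → (-49,-27,-3)

-49,-27,-3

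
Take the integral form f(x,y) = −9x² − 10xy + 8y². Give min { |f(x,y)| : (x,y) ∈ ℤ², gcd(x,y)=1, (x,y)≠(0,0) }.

descent: ρ → (8,10,-9)  [lands on river]
river: ρ → (-9,8,9)
river: ρ → (9,10,-8)
river: ρ → (-8,6,11)
river: ρ → (11,16,-3)
river: ρ → (-3,14,16)
river: ρ → (16,18,-1)
river: ρ → (-1,18,16)
river: ρ → (16,14,-3)
river: ρ → (-3,16,11)
river: ρ → (11,6,-8)
river: ρ → (-8,10,9)
river: ρ → (9,8,-9)
river: ρ → (-9,10,8)
river: ρ → (8,6,-11)
river: ρ → (-11,16,3)
river: ρ → (3,14,-16)
river: ρ → (-16,18,1)
river: ρ → (1,18,-16)
river: ρ → (-16,14,3)
river: ρ → (3,16,-11)
river: ρ → (-11,6,8)
closes: descent 1, river 22
min |a| on river = 1

1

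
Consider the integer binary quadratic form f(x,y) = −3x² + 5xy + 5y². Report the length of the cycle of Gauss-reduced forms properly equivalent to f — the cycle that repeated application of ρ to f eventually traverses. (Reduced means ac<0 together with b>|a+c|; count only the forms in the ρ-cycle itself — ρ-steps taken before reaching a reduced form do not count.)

D = 85, ⌊√D⌋ = 9
river: ρ → (5,5,-3)
river: ρ → (-3,7,3)
river: ρ → (3,5,-5)
river: ρ → (-5,5,3)
river: ρ → (3,7,-3)
river: ρ → (-3,5,5)
ρ-cycle length = 6 (tail of 0 descent steps not counted)

6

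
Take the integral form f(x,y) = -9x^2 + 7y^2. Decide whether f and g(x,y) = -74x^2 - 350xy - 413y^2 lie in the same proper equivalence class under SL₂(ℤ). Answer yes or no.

D₁ = 252, D₂ = 252
river cycle of f (length 2): (7, 14, -2), (-2, 14, 7)
river cycle of g (length 2): (7, 14, -2), (-2, 14, 7)
cycles coincide ⇒ equivalent

yes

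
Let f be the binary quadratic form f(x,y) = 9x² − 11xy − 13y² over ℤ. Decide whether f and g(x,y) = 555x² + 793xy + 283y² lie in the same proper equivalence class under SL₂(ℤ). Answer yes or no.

D₁ = 589, D₂ = 589
river cycle of f (length 16): (-13, 11, 9), (9, 7, -15), (-15, 23, 1), (1, 23, -15), (-15, 7, 9), (9, 11, -13), (-13, 15, 7), (7, 13, -15), (-15, 17, 5), (5, 23, -3), … (6 more)
river cycle of g (length 16): (7, 15, -13), (-13, 11, 9), (9, 7, -15), (-15, 23, 1), (1, 23, -15), (-15, 7, 9), (9, 11, -13), (-13, 15, 7), (7, 13, -15), (-15, 17, 5), … (6 more)
cycles coincide ⇒ equivalent

yes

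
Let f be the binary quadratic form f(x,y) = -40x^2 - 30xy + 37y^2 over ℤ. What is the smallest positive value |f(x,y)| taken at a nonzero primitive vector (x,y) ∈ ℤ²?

descent: ρ → (37,30,-40)  [lands on river]
river: ρ → (-40,50,27)
river: ρ → (27,58,-32)
river: ρ → (-32,70,15)
river: ρ → (15,80,-7)
river: ρ → (-7,74,48)
river: ρ → (48,22,-33)
river: ρ → (-33,44,37)
closes: descent 1, river 8
min |a| on river = 7

7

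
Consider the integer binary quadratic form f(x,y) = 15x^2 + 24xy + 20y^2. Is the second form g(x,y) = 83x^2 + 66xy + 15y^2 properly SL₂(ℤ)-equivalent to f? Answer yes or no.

D₁ = -624, D₂ = -624
f: translate: b→-6 (≡24 mod 30), so (15,24,20)→(15,-6,11)
f: flip: (15,-6,11)→(11,6,15)
f: reduced (well bottom): (11,6,15) with a≤c, −a<b≤a
g: flip: (83,66,15)→(15,-66,83)
g: translate: b→-6 (≡-66 mod 30), so (15,-66,83)→(15,-6,11)
g: flip: (15,-6,11)→(11,6,15)
g: reduced (well bottom): (11,6,15) with a≤c, −a<b≤a
reduced forms (11, 6, 15) vs (11, 6, 15) ⇒ equivalent

yes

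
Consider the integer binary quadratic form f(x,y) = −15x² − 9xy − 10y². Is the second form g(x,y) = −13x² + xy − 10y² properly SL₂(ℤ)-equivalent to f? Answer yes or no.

D₁ = -519, D₂ = -519
f is negative-definite; reduce −f:
−f: flip: (15,9,10)→(10,-9,15)
−f: reduced (well bottom): (10,-9,15) with a≤c, −a<b≤a
flip sign back: reduced form of f is (-10,9,-15)
g is negative-definite; reduce −g:
−g: flip: (13,-1,10)→(10,1,13)
−g: reduced (well bottom): (10,1,13) with a≤c, −a<b≤a
flip sign back: reduced form of g is (-10,-1,-13)
reduced forms (-10, 9, -15) vs (-10, -1, -13) ⇒ inequivalent

no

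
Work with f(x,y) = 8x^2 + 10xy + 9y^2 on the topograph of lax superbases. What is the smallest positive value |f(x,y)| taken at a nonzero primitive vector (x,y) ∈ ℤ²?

translate: b→-6 (≡10 mod 16), so (8,10,9)→(8,-6,7)
flip: (8,-6,7)→(7,6,8)
reduced (well bottom): (7,6,8) with a≤c, −a<b≤a
well minimum = a = 7

7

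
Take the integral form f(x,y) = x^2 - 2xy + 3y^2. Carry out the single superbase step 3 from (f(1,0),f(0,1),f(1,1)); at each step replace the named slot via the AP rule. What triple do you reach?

start (1,3,2) = (f(1,0),f(0,1),f(1,1))
replace slot 3: 2·(1+3) − 2 = 6 → (1,3,6)

1,3,6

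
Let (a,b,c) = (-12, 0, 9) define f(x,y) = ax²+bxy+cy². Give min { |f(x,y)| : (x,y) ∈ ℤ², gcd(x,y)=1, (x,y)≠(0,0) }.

descent: ρ → (9,18,-3)  [lands on river]
river: ρ → (-3,18,9)
closes: descent 1, river 2
min |a| on river = 3

3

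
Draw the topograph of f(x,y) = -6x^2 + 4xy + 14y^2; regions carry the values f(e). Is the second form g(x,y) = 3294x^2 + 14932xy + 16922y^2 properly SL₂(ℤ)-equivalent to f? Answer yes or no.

D₁ = 352, D₂ = 352
river cycle of f (length 6): (-6, 16, 4), (4, 16, -6), (-6, 8, 12), (12, 16, -2), (-2, 16, 12), (12, 8, -6)
river cycle of g (length 6): (-6, 16, 4), (4, 16, -6), (-6, 8, 12), (12, 16, -2), (-2, 16, 12), (12, 8, -6)
cycles coincide ⇒ equivalent

yes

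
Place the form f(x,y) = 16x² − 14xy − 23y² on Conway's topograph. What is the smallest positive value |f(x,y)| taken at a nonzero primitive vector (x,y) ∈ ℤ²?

descent: ρ → (-23,14,16)  [lands on river]
river: ρ → (16,18,-21)
river: ρ → (-21,24,13)
river: ρ → (13,28,-17)
river: ρ → (-17,40,1)
river: ρ → (1,40,-17)
river: ρ → (-17,28,13)
river: ρ → (13,24,-21)
river: ρ → (-21,18,16)
river: ρ → (16,14,-23)
river: ρ → (-23,32,7)
river: ρ → (7,38,-8)
river: ρ → (-8,26,31)
river: ρ → (31,36,-3)
river: ρ → (-3,36,31)
river: ρ → (31,26,-8)
river: ρ → (-8,38,7)
river: ρ → (7,32,-23)
closes: descent 1, river 18
min |a| on river = 1

1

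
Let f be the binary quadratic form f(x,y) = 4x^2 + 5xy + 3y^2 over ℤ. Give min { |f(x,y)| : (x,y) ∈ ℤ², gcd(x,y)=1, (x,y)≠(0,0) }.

translate: b→-3 (≡5 mod 8), so (4,5,3)→(4,-3,2)
flip: (4,-3,2)→(2,3,4)
translate: b→-1 (≡3 mod 4), so (2,3,4)→(2,-1,3)
reduced (well bottom): (2,-1,3) with a≤c, −a<b≤a
well minimum = a = 2

2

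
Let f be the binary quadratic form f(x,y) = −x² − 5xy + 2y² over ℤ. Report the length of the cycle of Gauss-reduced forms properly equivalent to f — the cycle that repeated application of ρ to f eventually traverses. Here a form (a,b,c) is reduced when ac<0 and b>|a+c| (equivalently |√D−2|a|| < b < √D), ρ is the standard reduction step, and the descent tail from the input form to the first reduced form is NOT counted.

D = 33, ⌊√D⌋ = 5
descent: ρ → (2,5,-1)  [lands on river]
river: ρ → (-1,5,2)
river: ρ → (2,3,-3)
river: ρ → (-3,3,2)
ρ-cycle length = 4 (tail of 1 descent step not counted)

4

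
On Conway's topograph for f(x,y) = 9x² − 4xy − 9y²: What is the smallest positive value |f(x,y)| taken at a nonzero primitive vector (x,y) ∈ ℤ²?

descent: ρ → (-9,4,9)  [lands on river]
river: ρ → (9,14,-4)
river: ρ → (-4,18,1)
river: ρ → (1,18,-4)
river: ρ → (-4,14,9)
river: ρ → (9,4,-9)
river: ρ → (-9,14,4)
river: ρ → (4,18,-1)
river: ρ → (-1,18,4)
river: ρ → (4,14,-9)
closes: descent 1, river 10
min |a| on river = 1

1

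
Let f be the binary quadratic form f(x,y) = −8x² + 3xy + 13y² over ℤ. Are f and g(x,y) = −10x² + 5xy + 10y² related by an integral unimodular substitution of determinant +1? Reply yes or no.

D₁ = 425, D₂ = 425
river cycle of f (length 10): (-8, 19, 2), (2, 17, -17), (-17, 17, 2), (2, 19, -8), (-8, 13, 8), (8, 19, -2), (-2, 17, 17), (17, 17, -2), (-2, 19, 8), (8, 13, -8)
river cycle of g (length 6): (10, 15, -5), (-5, 15, 10), (10, 5, -10), (-10, 15, 5), (5, 15, -10), (-10, 5, 10)
cycles differ ⇒ inequivalent

no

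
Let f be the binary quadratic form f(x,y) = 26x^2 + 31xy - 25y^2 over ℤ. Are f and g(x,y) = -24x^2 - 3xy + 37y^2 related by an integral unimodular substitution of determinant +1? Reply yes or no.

D₁ = 3561, D₂ = 3561
river cycle of f (length 56): (-25, 19, 32), (32, 45, -12), (-12, 51, 20), (20, 29, -34), (-34, 39, 15), (15, 51, -16), (-16, 45, 24), (24, 51, -10), (-10, 49, 29), (29, 9, -30), … (46 more)
river cycle of g (length 56): (-24, 45, 16), (16, 51, -15), (-15, 39, 34), (34, 29, -20), (-20, 51, 12), (12, 45, -32), (-32, 19, 25), (25, 31, -26), (-26, 21, 30), (30, 39, -17), … (46 more)
cycles differ ⇒ inequivalent

no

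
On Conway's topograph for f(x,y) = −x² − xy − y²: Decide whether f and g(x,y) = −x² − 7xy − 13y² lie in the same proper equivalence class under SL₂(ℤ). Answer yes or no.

D₁ = -3, D₂ = -3
f is negative-definite; reduce −f:
−f: reduced (well bottom): (1,1,1) with a≤c, −a<b≤a
flip sign back: reduced form of f is (-1,-1,-1)
g is negative-definite; reduce −g:
−g: translate: b→1 (≡7 mod 2), so (1,7,13)→(1,1,1)
−g: reduced (well bottom): (1,1,1) with a≤c, −a<b≤a
flip sign back: reduced form of g is (-1,-1,-1)
reduced forms (-1, -1, -1) vs (-1, -1, -1) ⇒ equivalent

yes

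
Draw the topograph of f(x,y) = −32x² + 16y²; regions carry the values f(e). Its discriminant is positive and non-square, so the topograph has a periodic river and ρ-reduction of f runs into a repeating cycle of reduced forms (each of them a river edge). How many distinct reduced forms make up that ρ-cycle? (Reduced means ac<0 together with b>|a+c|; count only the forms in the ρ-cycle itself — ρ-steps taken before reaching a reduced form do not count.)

D = 2048, ⌊√D⌋ = 45
descent: ρ → (16,32,-16)  [lands on river]
river: ρ → (-16,32,16)
ρ-cycle length = 2 (tail of 1 descent step not counted)

2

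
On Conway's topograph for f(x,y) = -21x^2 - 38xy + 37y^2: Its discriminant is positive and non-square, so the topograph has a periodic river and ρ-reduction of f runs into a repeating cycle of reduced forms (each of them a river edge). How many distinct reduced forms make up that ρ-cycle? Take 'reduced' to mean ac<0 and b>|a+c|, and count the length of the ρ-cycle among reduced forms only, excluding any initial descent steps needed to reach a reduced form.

D = 4552, ⌊√D⌋ = 67
descent: ρ → (37,38,-21)  [lands on river]
river: ρ → (-21,46,29)
river: ρ → (29,12,-38)
river: ρ → (-38,64,3)
river: ρ → (3,62,-59)
river: ρ → (-59,56,6)
river: ρ → (6,64,-19)
river: ρ → (-19,50,27)
river: ρ → (27,58,-11)
river: ρ → (-11,52,42)
river: ρ → (42,32,-21)
river: ρ → (-21,52,22)
river: ρ → (22,36,-37)
river: ρ → (-37,38,21)
river: ρ → (21,46,-29)
river: ρ → (-29,12,38)
river: ρ → (38,64,-3)
river: ρ → (-3,62,59)
river: ρ → (59,56,-6)
river: ρ → (-6,64,19)
river: ρ → (19,50,-27)
river: ρ → (-27,58,11)
river: ρ → (11,52,-42)
river: ρ → (-42,32,21)
river: ρ → (21,52,-22)
river: ρ → (-22,36,37)
ρ-cycle length = 26 (tail of 1 descent step not counted)

26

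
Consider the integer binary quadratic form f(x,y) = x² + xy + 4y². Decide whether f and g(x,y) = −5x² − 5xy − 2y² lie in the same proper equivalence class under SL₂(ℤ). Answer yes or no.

D₁ = -15, D₂ = -15
f: reduced (well bottom): (1,1,4) with a≤c, −a<b≤a
g is negative-definite; reduce −g:
−g: flip: (5,5,2)→(2,-5,5)
−g: translate: b→-1 (≡-5 mod 4), so (2,-5,5)→(2,-1,2)
−g: flip: (2,-1,2)→(2,1,2)
−g: reduced (well bottom): (2,1,2) with a≤c, −a<b≤a
flip sign back: reduced form of g is (-2,-1,-2)
reduced forms (1, 1, 4) vs (-2, -1, -2) ⇒ inequivalent

no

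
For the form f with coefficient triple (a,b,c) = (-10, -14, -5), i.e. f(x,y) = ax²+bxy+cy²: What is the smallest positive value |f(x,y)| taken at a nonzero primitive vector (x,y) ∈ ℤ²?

translate: b→-6 (≡14 mod 20), so (10,14,5)→(10,-6,1)
flip: (10,-6,1)→(1,6,10)
translate: b→0 (≡6 mod 2), so (1,6,10)→(1,0,1)
reduced (well bottom): (1,0,1) with a≤c, −a<b≤a
well minimum |f| = |-1| = 1 (negative-definite)

1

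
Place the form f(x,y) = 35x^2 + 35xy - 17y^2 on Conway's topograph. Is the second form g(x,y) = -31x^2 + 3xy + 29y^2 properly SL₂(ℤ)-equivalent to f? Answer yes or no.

D₁ = 3605, D₂ = 3605
river cycle of f (length 10): (-17, 33, 37), (37, 41, -13), (-13, 37, 43), (43, 49, -7), (-7, 49, 43), (43, 37, -13), (-13, 41, 37), (37, 33, -17), (-17, 35, 35), (35, 35, -17)
river cycle of g (length 6): (29, 55, -5), (-5, 55, 29), (29, 3, -31), (-31, 59, 1), (1, 59, -31), (-31, 3, 29)
cycles differ ⇒ inequivalent

no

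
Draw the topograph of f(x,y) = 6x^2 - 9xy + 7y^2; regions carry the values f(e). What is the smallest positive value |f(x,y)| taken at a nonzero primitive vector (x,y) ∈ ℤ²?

translate: b→3 (≡-9 mod 12), so (6,-9,7)→(6,3,4)
flip: (6,3,4)→(4,-3,6)
reduced (well bottom): (4,-3,6) with a≤c, −a<b≤a
well minimum = a = 4

4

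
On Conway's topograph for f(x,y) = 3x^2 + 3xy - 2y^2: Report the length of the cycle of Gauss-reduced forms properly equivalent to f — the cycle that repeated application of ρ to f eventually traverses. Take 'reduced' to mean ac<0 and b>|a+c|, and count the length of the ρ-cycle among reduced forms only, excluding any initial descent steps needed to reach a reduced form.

D = 33, ⌊√D⌋ = 5
river: ρ → (-2,5,1)
river: ρ → (1,5,-2)
river: ρ → (-2,3,3)
river: ρ → (3,3,-2)
ρ-cycle length = 4 (tail of 0 descent steps not counted)

4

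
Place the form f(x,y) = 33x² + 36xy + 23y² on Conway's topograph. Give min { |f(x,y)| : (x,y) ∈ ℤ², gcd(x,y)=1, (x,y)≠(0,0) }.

translate: b→-30 (≡36 mod 66), so (33,36,23)→(33,-30,20)
flip: (33,-30,20)→(20,30,33)
translate: b→-10 (≡30 mod 40), so (20,30,33)→(20,-10,23)
reduced (well bottom): (20,-10,23) with a≤c, −a<b≤a
well minimum = a = 20

20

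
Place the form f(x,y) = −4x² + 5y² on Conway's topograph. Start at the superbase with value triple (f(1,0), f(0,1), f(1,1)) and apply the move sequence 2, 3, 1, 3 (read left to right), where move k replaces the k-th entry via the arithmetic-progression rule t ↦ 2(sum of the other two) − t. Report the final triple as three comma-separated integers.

start (-4,5,1) = (f(1,0),f(0,1),f(1,1))
replace slot 2: 2·((-4)+1) − 5 = -11 → (-4,-11,1)
replace slot 3: 2·((-4)+(-11)) − 1 = -31 → (-4,-11,-31)
replace slot 1: 2·((-11)+(-31)) − (-4) = -80 → (-80,-11,-31)
replace slot 3: 2·((-80)+(-11)) − (-31) = -151 → (-80,-11,-151)

-80,-11,-151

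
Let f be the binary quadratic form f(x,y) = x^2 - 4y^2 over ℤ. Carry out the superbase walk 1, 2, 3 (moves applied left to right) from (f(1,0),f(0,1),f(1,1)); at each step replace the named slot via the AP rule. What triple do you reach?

start (1,-4,-3) = (f(1,0),f(0,1),f(1,1))
replace slot 1: 2·((-4)+(-3)) − 1 = -15 → (-15,-4,-3)
replace slot 2: 2·((-15)+(-3)) − (-4) = -32 → (-15,-32,-3)
replace slot 3: 2·((-15)+(-32)) − (-3) = -91 → (-15,-32,-91)

-15,-32,-91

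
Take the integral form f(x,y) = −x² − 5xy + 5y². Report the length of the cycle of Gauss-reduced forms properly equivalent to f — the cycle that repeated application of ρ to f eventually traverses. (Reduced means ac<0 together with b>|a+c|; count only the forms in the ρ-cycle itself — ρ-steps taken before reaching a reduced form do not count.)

D = 45, ⌊√D⌋ = 6
descent: ρ → (5,5,-1)  [lands on river]
river: ρ → (-1,5,5)
ρ-cycle length = 2 (tail of 1 descent step not counted)

2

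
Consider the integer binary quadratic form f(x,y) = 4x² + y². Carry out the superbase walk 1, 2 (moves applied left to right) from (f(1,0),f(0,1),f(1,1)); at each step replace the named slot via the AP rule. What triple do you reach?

start (4,1,5) = (f(1,0),f(0,1),f(1,1))
replace slot 1: 2·(1+5) − 4 = 8 → (8,1,5)
replace slot 2: 2·(8+5) − 1 = 25 → (8,25,5)

8,25,5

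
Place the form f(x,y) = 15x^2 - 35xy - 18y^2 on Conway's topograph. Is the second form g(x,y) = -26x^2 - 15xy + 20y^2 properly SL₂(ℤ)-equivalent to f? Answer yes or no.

D₁ = 2305, D₂ = 2305
river cycle of f (length 10): (-18, 35, 15), (15, 25, -28), (-28, 31, 12), (12, 41, -13), (-13, 37, 18), (18, 35, -15), (-15, 25, 28), (28, 31, -12), (-12, 41, 13), (13, 37, -18)
river cycle of g (length 14): (20, 15, -26), (-26, 37, 9), (9, 35, -30), (-30, 25, 14), (14, 31, -24), (-24, 17, 21), (21, 25, -20), (-20, 15, 26), (26, 37, -9), (-9, 35, 30), … (4 more)
cycles differ ⇒ inequivalent

no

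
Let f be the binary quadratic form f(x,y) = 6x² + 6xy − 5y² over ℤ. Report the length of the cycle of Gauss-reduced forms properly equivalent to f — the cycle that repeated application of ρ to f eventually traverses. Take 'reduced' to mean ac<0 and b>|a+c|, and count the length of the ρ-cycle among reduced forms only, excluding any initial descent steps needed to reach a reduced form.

D = 156, ⌊√D⌋ = 12
river: ρ → (-5,4,7)
river: ρ → (7,10,-2)
river: ρ → (-2,10,7)
river: ρ → (7,4,-5)
river: ρ → (-5,6,6)
river: ρ → (6,6,-5)
ρ-cycle length = 6 (tail of 0 descent steps not counted)

6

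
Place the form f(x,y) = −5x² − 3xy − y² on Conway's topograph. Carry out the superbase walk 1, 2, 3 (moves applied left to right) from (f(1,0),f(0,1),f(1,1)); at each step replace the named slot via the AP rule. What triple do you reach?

start (-5,-1,-9) = (f(1,0),f(0,1),f(1,1))
replace slot 1: 2·((-1)+(-9)) − (-5) = -15 → (-15,-1,-9)
replace slot 2: 2·((-15)+(-9)) − (-1) = -47 → (-15,-47,-9)
replace slot 3: 2·((-15)+(-47)) − (-9) = -115 → (-15,-47,-115)

-15,-47,-115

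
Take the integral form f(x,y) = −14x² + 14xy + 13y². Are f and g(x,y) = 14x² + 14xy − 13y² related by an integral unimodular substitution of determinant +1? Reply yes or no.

D₁ = 924, D₂ = 924
river cycle of f (length 8): (13, 12, -15), (-15, 18, 10), (10, 22, -11), (-11, 22, 10), (10, 18, -15), (-15, 12, 13), (13, 14, -14), (-14, 14, 13)
river cycle of g (length 8): (-13, 12, 15), (15, 18, -10), (-10, 22, 11), (11, 22, -10), (-10, 18, 15), (15, 12, -13), (-13, 14, 14), (14, 14, -13)
cycles differ ⇒ inequivalent

no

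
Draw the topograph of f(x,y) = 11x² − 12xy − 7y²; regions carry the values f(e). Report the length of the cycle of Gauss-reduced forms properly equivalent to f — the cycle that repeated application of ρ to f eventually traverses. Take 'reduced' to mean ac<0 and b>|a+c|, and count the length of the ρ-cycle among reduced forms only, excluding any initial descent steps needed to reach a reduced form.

D = 452, ⌊√D⌋ = 21
descent: ρ → (-7,12,11)  [lands on river]
river: ρ → (11,10,-8)
river: ρ → (-8,6,13)
river: ρ → (13,20,-1)
river: ρ → (-1,20,13)
river: ρ → (13,6,-8)
river: ρ → (-8,10,11)
river: ρ → (11,12,-7)
river: ρ → (-7,16,7)
river: ρ → (7,12,-11)
river: ρ → (-11,10,8)
river: ρ → (8,6,-13)
river: ρ → (-13,20,1)
river: ρ → (1,20,-13)
river: ρ → (-13,6,8)
river: ρ → (8,10,-11)
river: ρ → (-11,12,7)
river: ρ → (7,16,-7)
ρ-cycle length = 18 (tail of 1 descent step not counted)

18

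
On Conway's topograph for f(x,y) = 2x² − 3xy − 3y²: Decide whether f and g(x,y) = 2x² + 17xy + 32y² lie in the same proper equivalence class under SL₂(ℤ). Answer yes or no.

D₁ = 33, D₂ = 33
river cycle of f (length 4): (-3, 3, 2), (2, 5, -1), (-1, 5, 2), (2, 3, -3)
river cycle of g (length 4): (2, 5, -1), (-1, 5, 2), (2, 3, -3), (-3, 3, 2)
cycles coincide ⇒ equivalent

yes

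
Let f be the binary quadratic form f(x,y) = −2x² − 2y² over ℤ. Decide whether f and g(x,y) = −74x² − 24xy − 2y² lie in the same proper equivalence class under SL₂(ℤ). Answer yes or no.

D₁ = -16, D₂ = -16
f is negative-definite; reduce −f:
−f: reduced (well bottom): (2,0,2) with a≤c, −a<b≤a
flip sign back: reduced form of f is (-2,0,-2)
g is negative-definite; reduce −g:
−g: flip: (74,24,2)→(2,-24,74)
−g: translate: b→0 (≡-24 mod 4), so (2,-24,74)→(2,0,2)
−g: reduced (well bottom): (2,0,2) with a≤c, −a<b≤a
flip sign back: reduced form of g is (-2,0,-2)
reduced forms (-2, 0, -2) vs (-2, 0, -2) ⇒ equivalent

yes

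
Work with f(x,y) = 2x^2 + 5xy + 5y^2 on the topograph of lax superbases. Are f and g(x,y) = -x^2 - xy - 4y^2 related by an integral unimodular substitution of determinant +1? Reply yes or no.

D₁ = -15, D₂ = -15
f: translate: b→1 (≡5 mod 4), so (2,5,5)→(2,1,2)
f: reduced (well bottom): (2,1,2) with a≤c, −a<b≤a
g is negative-definite; reduce −g:
−g: reduced (well bottom): (1,1,4) with a≤c, −a<b≤a
flip sign back: reduced form of g is (-1,-1,-4)
reduced forms (2, 1, 2) vs (-1, -1, -4) ⇒ inequivalent

no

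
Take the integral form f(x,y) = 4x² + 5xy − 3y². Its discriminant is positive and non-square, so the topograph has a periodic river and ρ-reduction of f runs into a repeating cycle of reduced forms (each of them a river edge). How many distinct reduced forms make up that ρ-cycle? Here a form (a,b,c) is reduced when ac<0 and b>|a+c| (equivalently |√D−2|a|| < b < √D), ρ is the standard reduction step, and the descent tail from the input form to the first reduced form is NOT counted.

D = 73, ⌊√D⌋ = 8
river: ρ → (-3,7,2)
river: ρ → (2,5,-6)
river: ρ → (-6,7,1)
river: ρ → (1,7,-6)
river: ρ → (-6,5,2)
river: ρ → (2,7,-3)
river: ρ → (-3,5,4)
river: ρ → (4,3,-4)
river: ρ → (-4,5,3)
river: ρ → (3,7,-2)
river: ρ → (-2,5,6)
river: ρ → (6,7,-1)
river: ρ → (-1,7,6)
river: ρ → (6,5,-2)
river: ρ → (-2,7,3)
river: ρ → (3,5,-4)
river: ρ → (-4,3,4)
river: ρ → (4,5,-3)
ρ-cycle length = 18 (tail of 0 descent steps not counted)

18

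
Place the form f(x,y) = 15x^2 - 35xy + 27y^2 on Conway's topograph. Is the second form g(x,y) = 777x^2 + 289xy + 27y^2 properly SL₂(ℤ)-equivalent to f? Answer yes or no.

D₁ = -395, D₂ = -395
f: translate: b→-5 (≡-35 mod 30), so (15,-35,27)→(15,-5,7)
f: flip: (15,-5,7)→(7,5,15)
f: reduced (well bottom): (7,5,15) with a≤c, −a<b≤a
g: flip: (777,289,27)→(27,-289,777)
g: translate: b→-19 (≡-289 mod 54), so (27,-289,777)→(27,-19,7)
g: flip: (27,-19,7)→(7,19,27)
g: translate: b→5 (≡19 mod 14), so (7,19,27)→(7,5,15)
g: reduced (well bottom): (7,5,15) with a≤c, −a<b≤a
reduced forms (7, 5, 15) vs (7, 5, 15) ⇒ equivalent

yes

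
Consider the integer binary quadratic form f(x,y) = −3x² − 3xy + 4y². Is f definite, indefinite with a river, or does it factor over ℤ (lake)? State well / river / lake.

D = b²−4ac = (-3)² − 4·(-3)·4 = 57
D > 0 non-square ⇒ indefinite ⇒ periodic river

river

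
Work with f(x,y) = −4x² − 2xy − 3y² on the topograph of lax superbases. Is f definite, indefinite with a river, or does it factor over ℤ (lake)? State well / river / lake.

D = b²−4ac = (-2)² − 4·(-4)·(-3) = -44
D < 0 ⇒ definite ⇒ every region one sign ⇒ single well

well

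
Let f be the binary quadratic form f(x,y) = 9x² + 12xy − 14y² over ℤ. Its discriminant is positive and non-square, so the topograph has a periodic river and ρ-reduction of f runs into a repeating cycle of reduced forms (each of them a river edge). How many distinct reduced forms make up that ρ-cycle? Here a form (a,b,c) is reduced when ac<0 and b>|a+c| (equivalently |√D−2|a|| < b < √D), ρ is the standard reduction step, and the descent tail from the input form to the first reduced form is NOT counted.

D = 648, ⌊√D⌋ = 25
river: ρ → (-14,16,7)
river: ρ → (7,12,-18)
river: ρ → (-18,24,1)
river: ρ → (1,24,-18)
river: ρ → (-18,12,7)
river: ρ → (7,16,-14)
river: ρ → (-14,12,9)
river: ρ → (9,24,-2)
river: ρ → (-2,24,9)
river: ρ → (9,12,-14)
ρ-cycle length = 10 (tail of 0 descent steps not counted)

10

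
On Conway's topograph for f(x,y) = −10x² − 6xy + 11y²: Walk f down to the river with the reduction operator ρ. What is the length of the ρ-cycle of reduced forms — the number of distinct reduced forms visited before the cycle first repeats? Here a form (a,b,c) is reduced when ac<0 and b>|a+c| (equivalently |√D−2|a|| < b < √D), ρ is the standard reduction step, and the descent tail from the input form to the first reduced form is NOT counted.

D = 476, ⌊√D⌋ = 21
descent: ρ → (11,6,-10)  [lands on river]
river: ρ → (-10,14,7)
river: ρ → (7,14,-10)
river: ρ → (-10,6,11)
river: ρ → (11,16,-5)
river: ρ → (-5,14,14)
river: ρ → (14,14,-5)
river: ρ → (-5,16,11)
ρ-cycle length = 8 (tail of 1 descent step not counted)

8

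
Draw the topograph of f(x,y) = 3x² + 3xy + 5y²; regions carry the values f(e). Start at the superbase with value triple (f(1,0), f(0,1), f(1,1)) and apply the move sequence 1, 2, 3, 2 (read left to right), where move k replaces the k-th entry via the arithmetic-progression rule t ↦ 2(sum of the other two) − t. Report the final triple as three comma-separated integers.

start (3,5,11) = (f(1,0),f(0,1),f(1,1))
replace slot 1: 2·(5+11) − 3 = 29 → (29,5,11)
replace slot 2: 2·(29+11) − 5 = 75 → (29,75,11)
replace slot 3: 2·(29+75) − 11 = 197 → (29,75,197)
replace slot 2: 2·(29+197) − 75 = 377 → (29,377,197)

29,377,197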